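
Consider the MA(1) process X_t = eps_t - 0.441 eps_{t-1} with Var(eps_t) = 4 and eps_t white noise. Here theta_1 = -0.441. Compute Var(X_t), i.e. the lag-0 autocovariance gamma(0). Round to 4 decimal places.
\gamma(0) = 4.7779

For an MA(q) process X_t = eps_t + sum_i theta_i eps_{t-i} with
Var(eps_t) = sigma^2, the variance is
  gamma(0) = sigma^2 * (1 + sum_i theta_i^2).
  sum_i theta_i^2 = (-0.441)^2 = 0.194481.
  gamma(0) = 4 * (1 + 0.194481) = 4 * 1.194481 = 4.777924, which rounds to 4.7779.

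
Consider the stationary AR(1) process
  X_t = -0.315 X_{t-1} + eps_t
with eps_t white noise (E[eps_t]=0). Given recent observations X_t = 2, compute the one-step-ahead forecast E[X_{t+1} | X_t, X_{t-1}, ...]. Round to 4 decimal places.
E[X_{t+1} \mid \mathcal F_t] = -0.6300

For an AR(p) model X_t = c + sum_i phi_i X_{t-i} + eps_t, the
one-step-ahead conditional mean is
  E[X_{t+1} | X_t, ...] = c + sum_i phi_i X_{t+1-i}.
Substitute known values:
  E[X_{t+1} | ...] = (-0.315) * (2)
                   = -0.6300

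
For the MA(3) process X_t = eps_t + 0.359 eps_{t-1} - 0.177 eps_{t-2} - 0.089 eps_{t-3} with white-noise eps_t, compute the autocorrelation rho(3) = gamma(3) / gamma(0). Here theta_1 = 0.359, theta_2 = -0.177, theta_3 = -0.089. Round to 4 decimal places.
\rho(3) = -0.0762

For an MA(q) process with theta_0 = 1, the autocovariance is
  gamma(k) = sigma^2 * sum_{i=0..q-k} theta_i * theta_{i+k},
and rho(k) = gamma(k) / gamma(0). Sigma^2 cancels.
  numerator   = (1)*(-0.089) = -0.089.
  denominator = (1)^2 + (0.359)^2 + (-0.177)^2 + (-0.089)^2 = 1.168131.
  rho(3) = -0.089 / 1.168131 = -0.0762.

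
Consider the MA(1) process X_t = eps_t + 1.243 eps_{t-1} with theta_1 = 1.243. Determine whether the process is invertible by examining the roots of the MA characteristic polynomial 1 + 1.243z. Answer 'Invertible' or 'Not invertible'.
\text{Not invertible}

The MA(q) characteristic polynomial is P(z) = 1 + 1.243z.
Invertibility requires all roots to lie outside the unit circle, i.e. |z| > 1 for every root.
This is linear in z: 1 + (1.243) z = 0  =>  z = -1/(1.243) = -0.804505,  |z| = 0.804505.
Moduli of all roots: 0.8045.
All moduli strictly greater than 1? No.
Verdict: Not invertible.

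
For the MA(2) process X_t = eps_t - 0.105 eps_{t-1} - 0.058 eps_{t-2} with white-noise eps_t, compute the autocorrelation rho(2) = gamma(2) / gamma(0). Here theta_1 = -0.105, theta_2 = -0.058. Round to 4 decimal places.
\rho(2) = -0.0572

For an MA(q) process with theta_0 = 1, the autocovariance is
  gamma(k) = sigma^2 * sum_{i=0..q-k} theta_i * theta_{i+k},
and rho(k) = gamma(k) / gamma(0). Sigma^2 cancels.
  numerator   = (1)*(-0.058) = -0.058.
  denominator = (1)^2 + (-0.105)^2 + (-0.058)^2 = 1.014389.
  rho(2) = -0.058 / 1.014389 = -0.0572.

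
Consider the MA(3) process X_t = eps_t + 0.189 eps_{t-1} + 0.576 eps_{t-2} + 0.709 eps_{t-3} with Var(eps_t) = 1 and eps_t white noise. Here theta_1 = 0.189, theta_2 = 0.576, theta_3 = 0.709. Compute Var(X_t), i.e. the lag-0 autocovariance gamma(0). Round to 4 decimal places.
\gamma(0) = 1.8702

For an MA(q) process X_t = eps_t + sum_i theta_i eps_{t-i} with
Var(eps_t) = sigma^2, the variance is
  gamma(0) = sigma^2 * (1 + sum_i theta_i^2).
  sum_i theta_i^2 = (0.189)^2 + (0.576)^2 + (0.709)^2 = 0.035721 + 0.331776 + 0.502681 = 0.870178.
  gamma(0) = 1 * (1 + 0.870178) = 1 * 1.870178 = 1.870178, which rounds to 1.8702.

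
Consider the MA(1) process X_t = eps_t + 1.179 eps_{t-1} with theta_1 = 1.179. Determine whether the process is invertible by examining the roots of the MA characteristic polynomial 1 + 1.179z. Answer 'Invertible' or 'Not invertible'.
\text{Not invertible}

The MA(q) characteristic polynomial is P(z) = 1 + 1.179z.
Invertibility requires all roots to lie outside the unit circle, i.e. |z| > 1 for every root.
This is linear in z: 1 + (1.179) z = 0  =>  z = -1/(1.179) = -0.848176,  |z| = 0.848176.
Moduli of all roots: 0.8482.
All moduli strictly greater than 1? No.
Verdict: Not invertible.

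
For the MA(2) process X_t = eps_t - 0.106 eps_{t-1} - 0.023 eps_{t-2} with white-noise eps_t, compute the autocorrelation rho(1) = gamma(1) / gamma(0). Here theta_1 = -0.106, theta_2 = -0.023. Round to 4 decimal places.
\rho(1) = -0.1024

For an MA(q) process with theta_0 = 1, the autocovariance is
  gamma(k) = sigma^2 * sum_{i=0..q-k} theta_i * theta_{i+k},
and rho(k) = gamma(k) / gamma(0). Sigma^2 cancels.
  numerator   = (1)*(-0.106) + (-0.106)*(-0.023) = -0.103562.
  denominator = (1)^2 + (-0.106)^2 + (-0.023)^2 = 1.011765.
  rho(1) = -0.103562 / 1.011765 = -0.1024.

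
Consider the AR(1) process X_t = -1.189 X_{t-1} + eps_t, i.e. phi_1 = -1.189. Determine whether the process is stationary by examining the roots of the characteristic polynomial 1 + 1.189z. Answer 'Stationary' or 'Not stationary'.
\text{Not stationary}

The AR(p) characteristic polynomial is P(z) = 1 + 1.189z.
Stationarity requires all roots to lie outside the unit circle, i.e. |z| > 1 for every root.
This is linear in z: 1 + (1.189) z = 0  =>  z = -1/(1.189) = -0.841043,  |z| = 0.841043.
Moduli of all roots: 0.8410.
All moduli strictly greater than 1? No.
Verdict: Not stationary.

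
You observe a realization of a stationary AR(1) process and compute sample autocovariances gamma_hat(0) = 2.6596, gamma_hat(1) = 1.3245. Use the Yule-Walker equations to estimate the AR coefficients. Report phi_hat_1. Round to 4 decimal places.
\hat\phi_{1} = 0.4980

The Yule-Walker equations for an AR(p) process read, in matrix form,
  Gamma_p phi = r_p,   with   (Gamma_p)_{ij} = gamma(|i - j|),
                       (r_p)_i = gamma(i),   i,j = 1..p.
Substitute the sample gammas (Toeplitz matrix and right-hand side of size 1):
  Gamma_p = [[2.6596]]
  r_p     = [1.3245]
With p = 1 this is the single equation gamma(0) phi_1 = gamma(1):
  phi_hat_1 = gamma(1) / gamma(0) = 1.3245 / 2.6596 = 0.4980.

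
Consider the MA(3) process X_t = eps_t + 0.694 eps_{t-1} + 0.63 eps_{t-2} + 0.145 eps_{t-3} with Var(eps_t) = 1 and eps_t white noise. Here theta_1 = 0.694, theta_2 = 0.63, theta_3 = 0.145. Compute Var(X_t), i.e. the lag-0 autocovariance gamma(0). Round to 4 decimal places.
\gamma(0) = 1.8996

For an MA(q) process X_t = eps_t + sum_i theta_i eps_{t-i} with
Var(eps_t) = sigma^2, the variance is
  gamma(0) = sigma^2 * (1 + sum_i theta_i^2).
  sum_i theta_i^2 = (0.694)^2 + (0.63)^2 + (0.145)^2 = 0.481636 + 0.3969 + 0.021025 = 0.899561.
  gamma(0) = 1 * (1 + 0.899561) = 1 * 1.899561 = 1.899561, which rounds to 1.8996.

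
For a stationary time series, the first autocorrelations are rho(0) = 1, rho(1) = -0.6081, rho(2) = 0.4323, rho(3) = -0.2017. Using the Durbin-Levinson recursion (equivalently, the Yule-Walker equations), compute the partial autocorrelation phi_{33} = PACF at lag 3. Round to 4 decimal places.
\phi_{33} = 0.1529

The PACF at lag k is phi_{kk}, the last component of the solution
to the Yule-Walker system G_k phi = r_k where
  (G_k)_{ij} = rho(|i - j|), (r_k)_i = rho(i), i,j = 1..k.
Equivalently, Durbin-Levinson gives phi_{kk} iteratively:
  phi_{11} = rho(1)
  phi_{kk} = [rho(k) - sum_{j=1..k-1} phi_{k-1,j} rho(k-j)]
            / [1 - sum_{j=1..k-1} phi_{k-1,j} rho(j)],
  phi_{k,j} = phi_{k-1,j} - phi_{kk} phi_{k-1,k-j},  j = 1..k-1.
Step k = 1:
  phi_11 = rho(1) = -0.6081.
Step k = 2:
  phi_22 = [rho(2) - phi_11 rho(1)] / [1 - phi_11 rho(1)] = [0.4323 - (-0.6081)(-0.6081)] / [1 - (-0.6081)(-0.6081)]
         = 0.06251439 / 0.63021439 = 0.099195.
  Update: phi_21 = phi_11 - phi_22 phi_11 = -0.6081 - (0.099195)(-0.6081) = -0.547779.
Step k = 3:
  phi_33 = [rho(3) - phi_21 rho(2) - phi_22 rho(1)] / [1 - phi_21 rho(1) - phi_22 rho(2)]
    numerator   = -0.2017 - (-0.547779)(0.4323) - (0.099195)(-0.6081) = 0.09542572
    denominator = 1 - (-0.547779)(-0.6081) - (0.099195)(0.4323) = 0.62401325
  phi_33 = 0.09542572 / 0.62401325 = 0.1529.
Therefore phi_{33} = 0.1529.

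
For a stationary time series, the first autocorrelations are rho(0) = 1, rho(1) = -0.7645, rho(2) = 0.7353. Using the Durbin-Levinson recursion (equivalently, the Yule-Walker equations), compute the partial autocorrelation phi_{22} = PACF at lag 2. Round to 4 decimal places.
\phi_{22} = 0.3630

The PACF at lag k is phi_{kk}, the last component of the solution
to the Yule-Walker system G_k phi = r_k where
  (G_k)_{ij} = rho(|i - j|), (r_k)_i = rho(i), i,j = 1..k.
Equivalently, Durbin-Levinson gives phi_{kk} iteratively:
  phi_{11} = rho(1)
  phi_{kk} = [rho(k) - sum_{j=1..k-1} phi_{k-1,j} rho(k-j)]
            / [1 - sum_{j=1..k-1} phi_{k-1,j} rho(j)],
  phi_{k,j} = phi_{k-1,j} - phi_{kk} phi_{k-1,k-j},  j = 1..k-1.
Step k = 1:
  phi_11 = rho(1) = -0.7645.
Step k = 2:
  phi_22 = [rho(2) - phi_11 rho(1)] / [1 - phi_11 rho(1)] = [0.7353 - (-0.7645)(-0.7645)] / [1 - (-0.7645)(-0.7645)]
         = 0.15083975 / 0.41553975 = 0.363.
Therefore phi_{22} = 0.3630.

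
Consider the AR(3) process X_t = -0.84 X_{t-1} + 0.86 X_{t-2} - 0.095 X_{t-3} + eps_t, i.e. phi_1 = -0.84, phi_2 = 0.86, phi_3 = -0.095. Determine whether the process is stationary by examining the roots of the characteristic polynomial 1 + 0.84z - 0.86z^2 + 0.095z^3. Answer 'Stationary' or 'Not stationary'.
\text{Not stationary}

The AR(p) characteristic polynomial is P(z) = 1 + 0.84z - 0.86z^2 + 0.095z^3.
Stationarity requires all roots to lie outside the unit circle, i.e. |z| > 1 for every root.
Degree 3: look for a simple real root z0 first, then factor out (1 - z/z0) and solve the remaining quadratic.
Testing z0 = 2: P(2) = 1 + (0.84)(2) + (-0.86)(2)^2 + (0.095)(2)^3
  = 1 + (1.68) + (-3.44) + (0.76) = 0.  So z_0 = 2 is a root, |z_0| = 2.
Divide out the factor (1 - 0.5 z) = (1 - z/z0) (since 1/z0 = 0.5):
  P(z) = (1 - 0.5 z)(1 + (1.34) z + (-0.19) z^2)
  [check: z-coef 1.34 - (0.5) = 0.84; z^2-coef -0.19 - (0.5)(1.34) = -0.86; z^3-coef -(0.5)(-0.19) = 0.095.]
Remaining roots from the quadratic factor 1 + (1.34) z + (-0.19) z^2:
  Set 1 + (1.34) z + (-0.19) z^2 = 0, i.e. a z^2 + b z + c = 0 with a = -0.19, b = 1.34, c = 1.
  Discriminant D = b^2 - 4ac = (1.34)^2 - 4*(-0.19)*1 = 1.7956 - (-0.76) = 2.5556.
  D >= 0, so the roots are real: z = (-b +/- sqrt(D)) / (2a) = (-1.34 +/- 1.598624) / (-0.38).
    z_1 = (-1.34 + 1.598624) / (-0.38) = -0.6806,   |z_1| = 0.6806.
    z_2 = (-1.34 - 1.598624) / (-0.38) = 7.7332,   |z_2| = 7.7332.
Moduli of all roots: 2.0000, 0.6806, 7.7332.
All moduli strictly greater than 1? No.
Verdict: Not stationary.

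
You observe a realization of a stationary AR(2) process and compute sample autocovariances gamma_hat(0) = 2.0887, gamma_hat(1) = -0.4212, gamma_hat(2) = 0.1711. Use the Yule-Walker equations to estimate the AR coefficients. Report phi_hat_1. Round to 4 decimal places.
\hat\phi_{1} = -0.1930

The Yule-Walker equations for an AR(p) process read, in matrix form,
  Gamma_p phi = r_p,   with   (Gamma_p)_{ij} = gamma(|i - j|),
                       (r_p)_i = gamma(i),   i,j = 1..p.
Substitute the sample gammas (Toeplitz matrix and right-hand side of size 2):
  Gamma_p = [[2.0887, -0.4212], [-0.4212, 2.0887]]
  r_p     = [-0.4212, 0.1711]
Written out:
  2.0887 phi_1 - 0.4212 phi_2 = -0.4212
  -0.4212 phi_1 + 2.0887 phi_2 = 0.1711
Solve by Cramer's rule:
  det = gamma(0)^2 - gamma(1)^2 = (2.0887)^2 - (-0.4212)^2 = 4.36266769 - 0.17740944 = 4.18525825
  phi_hat_1 = [gamma(1) gamma(0) - gamma(1) gamma(2)] / det = [(-0.4212)(2.0887) - (-0.4212)(0.1711)] / 4.18525825 = -0.80769312 / 4.18525825 = -0.193
  phi_hat_2 = [gamma(0) gamma(2) - gamma(1)^2] / det = [(2.0887)(0.1711) - (-0.4212)^2] / 4.18525825 = 0.17996713 / 4.18525825 = 0.043
So phi_hat = [-0.1930, 0.0430].
Therefore phi_hat_1 = -0.1930.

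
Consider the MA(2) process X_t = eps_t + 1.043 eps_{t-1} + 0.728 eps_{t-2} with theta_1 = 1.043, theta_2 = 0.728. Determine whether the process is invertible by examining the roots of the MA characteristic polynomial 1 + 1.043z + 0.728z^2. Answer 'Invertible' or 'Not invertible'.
\text{Invertible}

The MA(q) characteristic polynomial is P(z) = 1 + 1.043z + 0.728z^2.
Invertibility requires all roots to lie outside the unit circle, i.e. |z| > 1 for every root.
Set 1 + (1.043) z + (0.728) z^2 = 0, i.e. a z^2 + b z + c = 0 with a = 0.728, b = 1.043, c = 1.
Discriminant D = b^2 - 4ac = (1.043)^2 - 4*(0.728)*1 = 1.087849 - (2.912) = -1.824151.
D < 0, so the roots are the complex-conjugate pair z = (-b +/- i sqrt(-D)) / (2a) = -0.7163 +/- 0.9276i.
For a conjugate pair |z|^2 = z * conj(z) = (product of roots) = c/a = 1/(0.728) = 1.373626, so |z| = sqrt(1.373626) = 1.172 for both roots.
Moduli of all roots: 1.1720, 1.1720.
All moduli strictly greater than 1? Yes.
Verdict: Invertible.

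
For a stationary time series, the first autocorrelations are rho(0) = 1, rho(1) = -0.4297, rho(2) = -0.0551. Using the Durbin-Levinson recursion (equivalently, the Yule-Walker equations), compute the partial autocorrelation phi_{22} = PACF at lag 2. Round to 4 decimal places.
\phi_{22} = -0.2940

The PACF at lag k is phi_{kk}, the last component of the solution
to the Yule-Walker system G_k phi = r_k where
  (G_k)_{ij} = rho(|i - j|), (r_k)_i = rho(i), i,j = 1..k.
Equivalently, Durbin-Levinson gives phi_{kk} iteratively:
  phi_{11} = rho(1)
  phi_{kk} = [rho(k) - sum_{j=1..k-1} phi_{k-1,j} rho(k-j)]
            / [1 - sum_{j=1..k-1} phi_{k-1,j} rho(j)],
  phi_{k,j} = phi_{k-1,j} - phi_{kk} phi_{k-1,k-j},  j = 1..k-1.
Step k = 1:
  phi_11 = rho(1) = -0.4297.
Step k = 2:
  phi_22 = [rho(2) - phi_11 rho(1)] / [1 - phi_11 rho(1)] = [-0.0551 - (-0.4297)(-0.4297)] / [1 - (-0.4297)(-0.4297)]
         = -0.23974209 / 0.81535791 = -0.294.
Therefore phi_{22} = -0.2940.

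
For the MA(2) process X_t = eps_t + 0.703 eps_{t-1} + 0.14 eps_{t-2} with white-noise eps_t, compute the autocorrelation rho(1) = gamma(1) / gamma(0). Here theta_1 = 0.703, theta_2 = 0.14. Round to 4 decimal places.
\rho(1) = 0.5294

For an MA(q) process with theta_0 = 1, the autocovariance is
  gamma(k) = sigma^2 * sum_{i=0..q-k} theta_i * theta_{i+k},
and rho(k) = gamma(k) / gamma(0). Sigma^2 cancels.
  numerator   = (1)*(0.703) + (0.703)*(0.14) = 0.80142.
  denominator = (1)^2 + (0.703)^2 + (0.14)^2 = 1.513809.
  rho(1) = 0.80142 / 1.513809 = 0.5294.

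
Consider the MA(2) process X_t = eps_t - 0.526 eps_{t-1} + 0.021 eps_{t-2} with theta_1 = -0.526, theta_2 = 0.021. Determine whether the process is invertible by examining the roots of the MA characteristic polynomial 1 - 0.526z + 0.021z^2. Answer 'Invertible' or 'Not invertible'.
\text{Invertible}

The MA(q) characteristic polynomial is P(z) = 1 - 0.526z + 0.021z^2.
Invertibility requires all roots to lie outside the unit circle, i.e. |z| > 1 for every root.
Set 1 + (-0.526) z + (0.021) z^2 = 0, i.e. a z^2 + b z + c = 0 with a = 0.021, b = -0.526, c = 1.
Discriminant D = b^2 - 4ac = (-0.526)^2 - 4*(0.021)*1 = 0.276676 - (0.084) = 0.192676.
D >= 0, so the roots are real: z = (-b +/- sqrt(D)) / (2a) = (0.526 +/- 0.438949) / (0.042).
  z_1 = (0.526 + 0.438949) / (0.042) = 22.975,   |z_1| = 22.975.
  z_2 = (0.526 - 0.438949) / (0.042) = 2.0726,   |z_2| = 2.0726.
Moduli of all roots: 22.9750, 2.0726.
All moduli strictly greater than 1? Yes.
Verdict: Invertible.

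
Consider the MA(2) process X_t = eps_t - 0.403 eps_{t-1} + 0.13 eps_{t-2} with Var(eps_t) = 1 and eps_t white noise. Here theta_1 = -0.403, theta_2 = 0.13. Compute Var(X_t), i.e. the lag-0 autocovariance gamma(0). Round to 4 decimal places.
\gamma(0) = 1.1793

For an MA(q) process X_t = eps_t + sum_i theta_i eps_{t-i} with
Var(eps_t) = sigma^2, the variance is
  gamma(0) = sigma^2 * (1 + sum_i theta_i^2).
  sum_i theta_i^2 = (-0.403)^2 + (0.13)^2 = 0.162409 + 0.0169 = 0.179309.
  gamma(0) = 1 * (1 + 0.179309) = 1 * 1.179309 = 1.179309, which rounds to 1.1793.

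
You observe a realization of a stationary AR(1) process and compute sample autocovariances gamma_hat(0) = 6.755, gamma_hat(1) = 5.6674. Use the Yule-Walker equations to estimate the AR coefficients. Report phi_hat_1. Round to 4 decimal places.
\hat\phi_{1} = 0.8390

The Yule-Walker equations for an AR(p) process read, in matrix form,
  Gamma_p phi = r_p,   with   (Gamma_p)_{ij} = gamma(|i - j|),
                       (r_p)_i = gamma(i),   i,j = 1..p.
Substitute the sample gammas (Toeplitz matrix and right-hand side of size 1):
  Gamma_p = [[6.755]]
  r_p     = [5.6674]
With p = 1 this is the single equation gamma(0) phi_1 = gamma(1):
  phi_hat_1 = gamma(1) / gamma(0) = 5.6674 / 6.755 = 0.8390.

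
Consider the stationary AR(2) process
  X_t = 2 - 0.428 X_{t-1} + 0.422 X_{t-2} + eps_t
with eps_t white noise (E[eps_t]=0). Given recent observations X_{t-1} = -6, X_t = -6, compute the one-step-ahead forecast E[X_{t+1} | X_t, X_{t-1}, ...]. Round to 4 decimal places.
E[X_{t+1} \mid \mathcal F_t] = 2.0360

For an AR(p) model X_t = c + sum_i phi_i X_{t-i} + eps_t, the
one-step-ahead conditional mean is
  E[X_{t+1} | X_t, ...] = c + sum_i phi_i X_{t+1-i}.
Substitute known values:
  E[X_{t+1} | ...] = 2 + (-0.428) * (-6) + (0.422) * (-6)
                   = 2.0360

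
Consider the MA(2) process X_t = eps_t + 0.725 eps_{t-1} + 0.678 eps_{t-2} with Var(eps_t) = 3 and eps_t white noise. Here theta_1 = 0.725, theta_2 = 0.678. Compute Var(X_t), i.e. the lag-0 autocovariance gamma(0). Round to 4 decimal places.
\gamma(0) = 5.9559

For an MA(q) process X_t = eps_t + sum_i theta_i eps_{t-i} with
Var(eps_t) = sigma^2, the variance is
  gamma(0) = sigma^2 * (1 + sum_i theta_i^2).
  sum_i theta_i^2 = (0.725)^2 + (0.678)^2 = 0.525625 + 0.459684 = 0.985309.
  gamma(0) = 3 * (1 + 0.985309) = 3 * 1.985309 = 5.955927, which rounds to 5.9559.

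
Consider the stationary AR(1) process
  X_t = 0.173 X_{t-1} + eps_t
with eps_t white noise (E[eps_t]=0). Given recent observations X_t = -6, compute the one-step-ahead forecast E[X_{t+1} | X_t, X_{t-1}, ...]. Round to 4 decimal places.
E[X_{t+1} \mid \mathcal F_t] = -1.0380

For an AR(p) model X_t = c + sum_i phi_i X_{t-i} + eps_t, the
one-step-ahead conditional mean is
  E[X_{t+1} | X_t, ...] = c + sum_i phi_i X_{t+1-i}.
Substitute known values:
  E[X_{t+1} | ...] = (0.173) * (-6)
                   = -1.0380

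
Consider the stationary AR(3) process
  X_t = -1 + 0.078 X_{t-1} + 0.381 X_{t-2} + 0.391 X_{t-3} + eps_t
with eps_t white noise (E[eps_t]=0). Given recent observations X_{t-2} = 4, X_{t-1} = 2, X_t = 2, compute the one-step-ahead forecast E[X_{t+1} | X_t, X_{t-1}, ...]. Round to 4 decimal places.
E[X_{t+1} \mid \mathcal F_t] = 1.4820

For an AR(p) model X_t = c + sum_i phi_i X_{t-i} + eps_t, the
one-step-ahead conditional mean is
  E[X_{t+1} | X_t, ...] = c + sum_i phi_i X_{t+1-i}.
Substitute known values:
  E[X_{t+1} | ...] = -1 + (0.078) * (2) + (0.381) * (2) + (0.391) * (4)
                   = 1.4820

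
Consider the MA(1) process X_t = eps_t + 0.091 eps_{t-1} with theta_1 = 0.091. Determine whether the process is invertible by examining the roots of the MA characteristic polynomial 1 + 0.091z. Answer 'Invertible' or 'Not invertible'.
\text{Invertible}

The MA(q) characteristic polynomial is P(z) = 1 + 0.091z.
Invertibility requires all roots to lie outside the unit circle, i.e. |z| > 1 for every root.
This is linear in z: 1 + (0.091) z = 0  =>  z = -1/(0.091) = -10.989011,  |z| = 10.989011.
Moduli of all roots: 10.9890.
All moduli strictly greater than 1? Yes.
Verdict: Invertible.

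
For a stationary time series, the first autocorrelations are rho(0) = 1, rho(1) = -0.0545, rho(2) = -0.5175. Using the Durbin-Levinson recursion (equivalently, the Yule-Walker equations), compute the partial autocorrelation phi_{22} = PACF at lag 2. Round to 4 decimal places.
\phi_{22} = -0.5220

The PACF at lag k is phi_{kk}, the last component of the solution
to the Yule-Walker system G_k phi = r_k where
  (G_k)_{ij} = rho(|i - j|), (r_k)_i = rho(i), i,j = 1..k.
Equivalently, Durbin-Levinson gives phi_{kk} iteratively:
  phi_{11} = rho(1)
  phi_{kk} = [rho(k) - sum_{j=1..k-1} phi_{k-1,j} rho(k-j)]
            / [1 - sum_{j=1..k-1} phi_{k-1,j} rho(j)],
  phi_{k,j} = phi_{k-1,j} - phi_{kk} phi_{k-1,k-j},  j = 1..k-1.
Step k = 1:
  phi_11 = rho(1) = -0.0545.
Step k = 2:
  phi_22 = [rho(2) - phi_11 rho(1)] / [1 - phi_11 rho(1)] = [-0.5175 - (-0.0545)(-0.0545)] / [1 - (-0.0545)(-0.0545)]
         = -0.52047025 / 0.99702975 = -0.522.
Therefore phi_{22} = -0.5220.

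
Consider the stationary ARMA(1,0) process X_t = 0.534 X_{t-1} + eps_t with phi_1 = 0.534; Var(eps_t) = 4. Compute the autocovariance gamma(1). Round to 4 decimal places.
\gamma(1) = 2.9881

Multiply the model equation by X_{t-k} and take expectations. With theta_0 = psi_0 = 1 and psi_j the MA(infinity) weights, this gives
  gamma(k) - sum_i phi_i gamma(k-i) = c_k,
  c_k = sigma^2 * sum_{j=k..q} theta_j psi_{j-k}   (c_k = 0 for k > q),
using gamma(-m) = gamma(m).
Pure AR (q = 0): c_0 = sigma^2 = 4, c_k = 0 for k >= 1.
Equations for k = 0 and k = 1 (AR order 1):
  gamma(0) = phi_1 gamma(1) + c_0
  gamma(1) = phi_1 gamma(0) + c_1
Substituting the second into the first: gamma(0) (1 - phi_1^2) = c_0 + phi_1 c_1, so
  gamma(0) = c_0 / (1 - phi_1^2) = 4 / (1 - (0.534)^2) = 4 / 0.714844 = 5.595626.
  gamma(1) = phi_1 gamma(0) = (0.534)(5.595626) = 2.988065.
Therefore gamma(1) = 2.9881 (to 4 decimal places).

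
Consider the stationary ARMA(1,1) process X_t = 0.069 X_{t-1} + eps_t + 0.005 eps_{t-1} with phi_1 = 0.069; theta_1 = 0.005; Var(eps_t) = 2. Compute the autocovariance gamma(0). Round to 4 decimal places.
\gamma(0) = 2.0110

Multiply the model equation by X_{t-k} and take expectations. With theta_0 = psi_0 = 1 and psi_j the MA(infinity) weights, this gives
  gamma(k) - sum_i phi_i gamma(k-i) = c_k,
  c_k = sigma^2 * sum_{j=k..q} theta_j psi_{j-k}   (c_k = 0 for k > q),
using gamma(-m) = gamma(m).
psi-weights needed (psi_j = theta_j + sum_i phi_i psi_{j-i}):
  psi_1 = theta_1 + phi_1 = 0.005 + (0.069) = 0.074
Right-hand sides:
  c_0 = sigma^2 (1 + theta_1 psi_1) = 2 * (1 + (0.005)(0.074)) = 2 * 1.00037 = 2.00074
  c_1 = sigma^2 theta_1 = 2 * (0.005) = 0.01
  c_2 = 0
Equations for k = 0 and k = 1 (AR order 1):
  gamma(0) = phi_1 gamma(1) + c_0
  gamma(1) = phi_1 gamma(0) + c_1
Substituting the second into the first: gamma(0) (1 - phi_1^2) = c_0 + phi_1 c_1, so
  gamma(0) = (c_0 + phi_1 c_1) / (1 - phi_1^2) = (2.00074 + (0.069)(0.01)) / (1 - (0.069)^2) = 2.00143 / 0.995239 = 2.011004.
Therefore gamma(0) = 2.0110 (to 4 decimal places).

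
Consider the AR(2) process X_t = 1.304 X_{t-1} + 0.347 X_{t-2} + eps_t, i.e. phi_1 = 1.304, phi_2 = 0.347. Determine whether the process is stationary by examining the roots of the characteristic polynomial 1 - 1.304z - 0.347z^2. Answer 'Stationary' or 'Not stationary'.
\text{Not stationary}

The AR(p) characteristic polynomial is P(z) = 1 - 1.304z - 0.347z^2.
Stationarity requires all roots to lie outside the unit circle, i.e. |z| > 1 for every root.
Set 1 + (-1.304) z + (-0.347) z^2 = 0, i.e. a z^2 + b z + c = 0 with a = -0.347, b = -1.304, c = 1.
Discriminant D = b^2 - 4ac = (-1.304)^2 - 4*(-0.347)*1 = 1.700416 - (-1.388) = 3.088416.
D >= 0, so the roots are real: z = (-b +/- sqrt(D)) / (2a) = (1.304 +/- 1.757389) / (-0.694).
  z_1 = (1.304 + 1.757389) / (-0.694) = -4.4112,   |z_1| = 4.4112.
  z_2 = (1.304 - 1.757389) / (-0.694) = 0.6533,   |z_2| = 0.6533.
Moduli of all roots: 4.4112, 0.6533.
All moduli strictly greater than 1? No.
Verdict: Not stationary.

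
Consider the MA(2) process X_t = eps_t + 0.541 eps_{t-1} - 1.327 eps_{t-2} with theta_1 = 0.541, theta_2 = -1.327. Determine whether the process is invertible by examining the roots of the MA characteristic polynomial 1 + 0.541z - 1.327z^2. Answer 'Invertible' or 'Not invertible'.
\text{Not invertible}

The MA(q) characteristic polynomial is P(z) = 1 + 0.541z - 1.327z^2.
Invertibility requires all roots to lie outside the unit circle, i.e. |z| > 1 for every root.
Set 1 + (0.541) z + (-1.327) z^2 = 0, i.e. a z^2 + b z + c = 0 with a = -1.327, b = 0.541, c = 1.
Discriminant D = b^2 - 4ac = (0.541)^2 - 4*(-1.327)*1 = 0.292681 - (-5.308) = 5.600681.
D >= 0, so the roots are real: z = (-b +/- sqrt(D)) / (2a) = (-0.541 +/- 2.366576) / (-2.654).
  z_1 = (-0.541 + 2.366576) / (-2.654) = -0.6879,   |z_1| = 0.6879.
  z_2 = (-0.541 - 2.366576) / (-2.654) = 1.0955,   |z_2| = 1.0955.
Moduli of all roots: 0.6879, 1.0955.
All moduli strictly greater than 1? No.
Verdict: Not invertible.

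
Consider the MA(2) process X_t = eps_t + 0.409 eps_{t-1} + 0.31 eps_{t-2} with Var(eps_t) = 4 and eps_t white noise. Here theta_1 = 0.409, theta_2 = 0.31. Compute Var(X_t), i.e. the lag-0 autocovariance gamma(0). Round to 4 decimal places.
\gamma(0) = 5.0535

For an MA(q) process X_t = eps_t + sum_i theta_i eps_{t-i} with
Var(eps_t) = sigma^2, the variance is
  gamma(0) = sigma^2 * (1 + sum_i theta_i^2).
  sum_i theta_i^2 = (0.409)^2 + (0.31)^2 = 0.167281 + 0.0961 = 0.263381.
  gamma(0) = 4 * (1 + 0.263381) = 4 * 1.263381 = 5.053524, which rounds to 5.0535.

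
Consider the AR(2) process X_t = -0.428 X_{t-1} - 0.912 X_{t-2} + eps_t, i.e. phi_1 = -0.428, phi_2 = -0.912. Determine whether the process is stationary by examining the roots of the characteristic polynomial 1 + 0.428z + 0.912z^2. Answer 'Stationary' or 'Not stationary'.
\text{Stationary}

The AR(p) characteristic polynomial is P(z) = 1 + 0.428z + 0.912z^2.
Stationarity requires all roots to lie outside the unit circle, i.e. |z| > 1 for every root.
Set 1 + (0.428) z + (0.912) z^2 = 0, i.e. a z^2 + b z + c = 0 with a = 0.912, b = 0.428, c = 1.
Discriminant D = b^2 - 4ac = (0.428)^2 - 4*(0.912)*1 = 0.183184 - (3.648) = -3.464816.
D < 0, so the roots are the complex-conjugate pair z = (-b +/- i sqrt(-D)) / (2a) = -0.2346 +/- 1.0205i.
For a conjugate pair |z|^2 = z * conj(z) = (product of roots) = c/a = 1/(0.912) = 1.096491, so |z| = sqrt(1.096491) = 1.0471 for both roots.
Moduli of all roots: 1.0471, 1.0471.
All moduli strictly greater than 1? Yes.
Verdict: Stationary.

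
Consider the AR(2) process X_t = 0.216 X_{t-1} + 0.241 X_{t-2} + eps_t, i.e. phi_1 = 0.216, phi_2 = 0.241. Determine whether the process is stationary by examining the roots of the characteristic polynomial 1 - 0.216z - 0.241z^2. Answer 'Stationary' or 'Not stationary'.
\text{Stationary}

The AR(p) characteristic polynomial is P(z) = 1 - 0.216z - 0.241z^2.
Stationarity requires all roots to lie outside the unit circle, i.e. |z| > 1 for every root.
Set 1 + (-0.216) z + (-0.241) z^2 = 0, i.e. a z^2 + b z + c = 0 with a = -0.241, b = -0.216, c = 1.
Discriminant D = b^2 - 4ac = (-0.216)^2 - 4*(-0.241)*1 = 0.046656 - (-0.964) = 1.010656.
D >= 0, so the roots are real: z = (-b +/- sqrt(D)) / (2a) = (0.216 +/- 1.005314) / (-0.482).
  z_1 = (0.216 + 1.005314) / (-0.482) = -2.5338,   |z_1| = 2.5338.
  z_2 = (0.216 - 1.005314) / (-0.482) = 1.6376,   |z_2| = 1.6376.
Moduli of all roots: 2.5338, 1.6376.
All moduli strictly greater than 1? Yes.
Verdict: Stationary.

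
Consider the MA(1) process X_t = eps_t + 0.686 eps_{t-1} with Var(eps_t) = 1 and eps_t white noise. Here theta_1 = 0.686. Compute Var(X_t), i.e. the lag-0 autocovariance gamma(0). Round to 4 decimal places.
\gamma(0) = 1.4706

For an MA(q) process X_t = eps_t + sum_i theta_i eps_{t-i} with
Var(eps_t) = sigma^2, the variance is
  gamma(0) = sigma^2 * (1 + sum_i theta_i^2).
  sum_i theta_i^2 = (0.686)^2 = 0.470596.
  gamma(0) = 1 * (1 + 0.470596) = 1 * 1.470596 = 1.470596, which rounds to 1.4706.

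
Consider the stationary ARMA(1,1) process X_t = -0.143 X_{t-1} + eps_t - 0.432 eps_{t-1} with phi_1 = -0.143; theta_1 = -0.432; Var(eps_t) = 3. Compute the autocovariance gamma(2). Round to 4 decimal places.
\gamma(2) = 0.2674

Multiply the model equation by X_{t-k} and take expectations. With theta_0 = psi_0 = 1 and psi_j the MA(infinity) weights, this gives
  gamma(k) - sum_i phi_i gamma(k-i) = c_k,
  c_k = sigma^2 * sum_{j=k..q} theta_j psi_{j-k}   (c_k = 0 for k > q),
using gamma(-m) = gamma(m).
psi-weights needed (psi_j = theta_j + sum_i phi_i psi_{j-i}):
  psi_1 = theta_1 + phi_1 = -0.432 + (-0.143) = -0.575
Right-hand sides:
  c_0 = sigma^2 (1 + theta_1 psi_1) = 3 * (1 + (-0.432)(-0.575)) = 3 * 1.2484 = 3.7452
  c_1 = sigma^2 theta_1 = 3 * (-0.432) = -1.296
  c_2 = 0
Equations for k = 0 and k = 1 (AR order 1):
  gamma(0) = phi_1 gamma(1) + c_0
  gamma(1) = phi_1 gamma(0) + c_1
Substituting the second into the first: gamma(0) (1 - phi_1^2) = c_0 + phi_1 c_1, so
  gamma(0) = (c_0 + phi_1 c_1) / (1 - phi_1^2) = (3.7452 + (-0.143)(-1.296)) / (1 - (-0.143)^2) = 3.930528 / 0.979551 = 4.012581.
  gamma(1) = phi_1 gamma(0) + c_1 = (-0.143)(4.012581) + (-1.296) = -1.869799.
For k = 2 (> q): gamma(2) = phi_1 gamma(1) = (-0.143)(-1.869799) = 0.267381.
Therefore gamma(2) = 0.2674 (to 4 decimal places).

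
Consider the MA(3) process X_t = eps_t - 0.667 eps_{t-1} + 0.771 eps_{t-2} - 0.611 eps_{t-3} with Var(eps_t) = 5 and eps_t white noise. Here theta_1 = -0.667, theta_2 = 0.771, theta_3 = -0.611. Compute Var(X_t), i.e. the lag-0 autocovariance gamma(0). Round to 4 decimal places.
\gamma(0) = 12.0633

For an MA(q) process X_t = eps_t + sum_i theta_i eps_{t-i} with
Var(eps_t) = sigma^2, the variance is
  gamma(0) = sigma^2 * (1 + sum_i theta_i^2).
  sum_i theta_i^2 = (-0.667)^2 + (0.771)^2 + (-0.611)^2 = 0.444889 + 0.594441 + 0.373321 = 1.412651.
  gamma(0) = 5 * (1 + 1.412651) = 5 * 2.412651 = 12.063255, which rounds to 12.0633.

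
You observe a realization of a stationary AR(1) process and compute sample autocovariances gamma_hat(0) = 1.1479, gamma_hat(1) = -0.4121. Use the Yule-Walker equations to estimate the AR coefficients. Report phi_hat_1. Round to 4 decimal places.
\hat\phi_{1} = -0.3590

The Yule-Walker equations for an AR(p) process read, in matrix form,
  Gamma_p phi = r_p,   with   (Gamma_p)_{ij} = gamma(|i - j|),
                       (r_p)_i = gamma(i),   i,j = 1..p.
Substitute the sample gammas (Toeplitz matrix and right-hand side of size 1):
  Gamma_p = [[1.1479]]
  r_p     = [-0.4121]
With p = 1 this is the single equation gamma(0) phi_1 = gamma(1):
  phi_hat_1 = gamma(1) / gamma(0) = -0.4121 / 1.1479 = -0.3590.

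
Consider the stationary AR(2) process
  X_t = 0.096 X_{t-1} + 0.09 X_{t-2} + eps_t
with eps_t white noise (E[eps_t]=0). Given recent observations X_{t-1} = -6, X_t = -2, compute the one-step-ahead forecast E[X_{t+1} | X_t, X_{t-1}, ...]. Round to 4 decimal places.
E[X_{t+1} \mid \mathcal F_t] = -0.7320

For an AR(p) model X_t = c + sum_i phi_i X_{t-i} + eps_t, the
one-step-ahead conditional mean is
  E[X_{t+1} | X_t, ...] = c + sum_i phi_i X_{t+1-i}.
Substitute known values:
  E[X_{t+1} | ...] = (0.096) * (-2) + (0.09) * (-6)
                   = -0.7320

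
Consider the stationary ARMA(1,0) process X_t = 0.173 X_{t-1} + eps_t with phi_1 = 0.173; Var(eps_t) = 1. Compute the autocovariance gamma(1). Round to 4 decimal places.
\gamma(1) = 0.1783

Multiply the model equation by X_{t-k} and take expectations. With theta_0 = psi_0 = 1 and psi_j the MA(infinity) weights, this gives
  gamma(k) - sum_i phi_i gamma(k-i) = c_k,
  c_k = sigma^2 * sum_{j=k..q} theta_j psi_{j-k}   (c_k = 0 for k > q),
using gamma(-m) = gamma(m).
Pure AR (q = 0): c_0 = sigma^2 = 1, c_k = 0 for k >= 1.
Equations for k = 0 and k = 1 (AR order 1):
  gamma(0) = phi_1 gamma(1) + c_0
  gamma(1) = phi_1 gamma(0) + c_1
Substituting the second into the first: gamma(0) (1 - phi_1^2) = c_0 + phi_1 c_1, so
  gamma(0) = c_0 / (1 - phi_1^2) = 1 / (1 - (0.173)^2) = 1 / 0.970071 = 1.030852.
  gamma(1) = phi_1 gamma(0) = (0.173)(1.030852) = 0.178337.
Therefore gamma(1) = 0.1783 (to 4 decimal places).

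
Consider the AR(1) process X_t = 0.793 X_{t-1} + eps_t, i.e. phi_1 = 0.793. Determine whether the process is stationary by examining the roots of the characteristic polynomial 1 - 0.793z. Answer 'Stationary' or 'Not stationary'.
\text{Stationary}

The AR(p) characteristic polynomial is P(z) = 1 - 0.793z.
Stationarity requires all roots to lie outside the unit circle, i.e. |z| > 1 for every root.
This is linear in z: 1 + (-0.793) z = 0  =>  z = -1/(-0.793) = 1.261034,  |z| = 1.261034.
Moduli of all roots: 1.2610.
All moduli strictly greater than 1? Yes.
Verdict: Stationary.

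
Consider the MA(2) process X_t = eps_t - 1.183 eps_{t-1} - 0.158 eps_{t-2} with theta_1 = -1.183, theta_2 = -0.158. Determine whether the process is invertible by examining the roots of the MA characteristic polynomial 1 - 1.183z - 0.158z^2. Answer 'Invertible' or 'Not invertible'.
\text{Not invertible}

The MA(q) characteristic polynomial is P(z) = 1 - 1.183z - 0.158z^2.
Invertibility requires all roots to lie outside the unit circle, i.e. |z| > 1 for every root.
Set 1 + (-1.183) z + (-0.158) z^2 = 0, i.e. a z^2 + b z + c = 0 with a = -0.158, b = -1.183, c = 1.
Discriminant D = b^2 - 4ac = (-1.183)^2 - 4*(-0.158)*1 = 1.399489 - (-0.632) = 2.031489.
D >= 0, so the roots are real: z = (-b +/- sqrt(D)) / (2a) = (1.183 +/- 1.425303) / (-0.316).
  z_1 = (1.183 + 1.425303) / (-0.316) = -8.2541,   |z_1| = 8.2541.
  z_2 = (1.183 - 1.425303) / (-0.316) = 0.7668,   |z_2| = 0.7668.
Moduli of all roots: 8.2541, 0.7668.
All moduli strictly greater than 1? No.
Verdict: Not invertible.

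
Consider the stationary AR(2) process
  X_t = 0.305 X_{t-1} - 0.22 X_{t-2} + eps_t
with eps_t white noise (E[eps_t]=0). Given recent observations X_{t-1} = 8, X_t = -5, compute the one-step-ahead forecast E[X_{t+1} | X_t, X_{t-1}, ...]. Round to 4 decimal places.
E[X_{t+1} \mid \mathcal F_t] = -3.2850

For an AR(p) model X_t = c + sum_i phi_i X_{t-i} + eps_t, the
one-step-ahead conditional mean is
  E[X_{t+1} | X_t, ...] = c + sum_i phi_i X_{t+1-i}.
Substitute known values:
  E[X_{t+1} | ...] = (0.305) * (-5) + (-0.22) * (8)
                   = -3.2850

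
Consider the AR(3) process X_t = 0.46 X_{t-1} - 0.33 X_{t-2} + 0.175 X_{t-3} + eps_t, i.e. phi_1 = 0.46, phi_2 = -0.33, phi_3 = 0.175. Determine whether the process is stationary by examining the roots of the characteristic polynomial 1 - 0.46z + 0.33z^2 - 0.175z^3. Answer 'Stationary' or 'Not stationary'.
\text{Stationary}

The AR(p) characteristic polynomial is P(z) = 1 - 0.46z + 0.33z^2 - 0.175z^3.
Stationarity requires all roots to lie outside the unit circle, i.e. |z| > 1 for every root.
Degree 3: look for a simple real root z0 first, then factor out (1 - z/z0) and solve the remaining quadratic.
Testing z0 = 2: P(2) = 1 + (-0.46)(2) + (0.33)(2)^2 + (-0.175)(2)^3
  = 1 + (-0.92) + (1.32) + (-1.4) = 0.  So z_0 = 2 is a root, |z_0| = 2.
Divide out the factor (1 - 0.5 z) = (1 - z/z0) (since 1/z0 = 0.5):
  P(z) = (1 - 0.5 z)(1 + (0.04) z + (0.35) z^2)
  [check: z-coef 0.04 - (0.5) = -0.46; z^2-coef 0.35 - (0.5)(0.04) = 0.33; z^3-coef -(0.5)(0.35) = -0.175.]
Remaining roots from the quadratic factor 1 + (0.04) z + (0.35) z^2:
  Set 1 + (0.04) z + (0.35) z^2 = 0, i.e. a z^2 + b z + c = 0 with a = 0.35, b = 0.04, c = 1.
  Discriminant D = b^2 - 4ac = (0.04)^2 - 4*(0.35)*1 = 0.0016 - (1.4) = -1.3984.
  D < 0, so the roots are the complex-conjugate pair z = (-b +/- i sqrt(-D)) / (2a) = -0.0571 +/- 1.6893i.
  For a conjugate pair |z|^2 = z * conj(z) = (product of roots) = c/a = 1/(0.35) = 2.857143, so |z| = sqrt(2.857143) = 1.6903 for both roots.
Moduli of all roots: 2.0000, 1.6903, 1.6903.
All moduli strictly greater than 1? Yes.
Verdict: Stationary.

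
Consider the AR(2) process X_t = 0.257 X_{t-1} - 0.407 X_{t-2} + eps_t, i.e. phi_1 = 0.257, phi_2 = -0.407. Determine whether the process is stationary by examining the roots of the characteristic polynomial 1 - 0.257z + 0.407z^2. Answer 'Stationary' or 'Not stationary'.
\text{Stationary}

The AR(p) characteristic polynomial is P(z) = 1 - 0.257z + 0.407z^2.
Stationarity requires all roots to lie outside the unit circle, i.e. |z| > 1 for every root.
Set 1 + (-0.257) z + (0.407) z^2 = 0, i.e. a z^2 + b z + c = 0 with a = 0.407, b = -0.257, c = 1.
Discriminant D = b^2 - 4ac = (-0.257)^2 - 4*(0.407)*1 = 0.066049 - (1.628) = -1.561951.
D < 0, so the roots are the complex-conjugate pair z = (-b +/- i sqrt(-D)) / (2a) = 0.3157 +/- 1.5354i.
For a conjugate pair |z|^2 = z * conj(z) = (product of roots) = c/a = 1/(0.407) = 2.457002, so |z| = sqrt(2.457002) = 1.5675 for both roots.
Moduli of all roots: 1.5675, 1.5675.
All moduli strictly greater than 1? Yes.
Verdict: Stationary.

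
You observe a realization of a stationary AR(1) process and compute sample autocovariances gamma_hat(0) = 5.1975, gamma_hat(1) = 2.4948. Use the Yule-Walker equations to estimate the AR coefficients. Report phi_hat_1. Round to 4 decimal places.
\hat\phi_{1} = 0.4800

The Yule-Walker equations for an AR(p) process read, in matrix form,
  Gamma_p phi = r_p,   with   (Gamma_p)_{ij} = gamma(|i - j|),
                       (r_p)_i = gamma(i),   i,j = 1..p.
Substitute the sample gammas (Toeplitz matrix and right-hand side of size 1):
  Gamma_p = [[5.1975]]
  r_p     = [2.4948]
With p = 1 this is the single equation gamma(0) phi_1 = gamma(1):
  phi_hat_1 = gamma(1) / gamma(0) = 2.4948 / 5.1975 = 0.4800.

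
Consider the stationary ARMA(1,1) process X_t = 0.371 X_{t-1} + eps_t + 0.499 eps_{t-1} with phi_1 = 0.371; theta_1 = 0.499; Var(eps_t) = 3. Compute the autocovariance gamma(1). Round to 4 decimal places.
\gamma(1) = 3.5869

Multiply the model equation by X_{t-k} and take expectations. With theta_0 = psi_0 = 1 and psi_j the MA(infinity) weights, this gives
  gamma(k) - sum_i phi_i gamma(k-i) = c_k,
  c_k = sigma^2 * sum_{j=k..q} theta_j psi_{j-k}   (c_k = 0 for k > q),
using gamma(-m) = gamma(m).
psi-weights needed (psi_j = theta_j + sum_i phi_i psi_{j-i}):
  psi_1 = theta_1 + phi_1 = 0.499 + (0.371) = 0.87
Right-hand sides:
  c_0 = sigma^2 (1 + theta_1 psi_1) = 3 * (1 + (0.499)(0.87)) = 3 * 1.43413 = 4.30239
  c_1 = sigma^2 theta_1 = 3 * (0.499) = 1.497
  c_2 = 0
Equations for k = 0 and k = 1 (AR order 1):
  gamma(0) = phi_1 gamma(1) + c_0
  gamma(1) = phi_1 gamma(0) + c_1
Substituting the second into the first: gamma(0) (1 - phi_1^2) = c_0 + phi_1 c_1, so
  gamma(0) = (c_0 + phi_1 c_1) / (1 - phi_1^2) = (4.30239 + (0.371)(1.497)) / (1 - (0.371)^2) = 4.857777 / 0.862359 = 5.633126.
  gamma(1) = phi_1 gamma(0) + c_1 = (0.371)(5.633126) + (1.497) = 3.58689.
Therefore gamma(1) = 3.5869 (to 4 decimal places).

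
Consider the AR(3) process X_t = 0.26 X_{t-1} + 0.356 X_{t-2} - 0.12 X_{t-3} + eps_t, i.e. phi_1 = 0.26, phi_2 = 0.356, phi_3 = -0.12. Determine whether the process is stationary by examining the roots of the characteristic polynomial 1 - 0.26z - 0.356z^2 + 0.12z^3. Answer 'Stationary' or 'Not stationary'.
\text{Stationary}

The AR(p) characteristic polynomial is P(z) = 1 - 0.26z - 0.356z^2 + 0.12z^3.
Stationarity requires all roots to lie outside the unit circle, i.e. |z| > 1 for every root.
Degree 3: look for a simple real root z0 first, then factor out (1 - z/z0) and solve the remaining quadratic.
Testing z0 = 2.5: P(2.5) = 1 + (-0.26)(2.5) + (-0.356)(2.5)^2 + (0.12)(2.5)^3
  = 1 + (-0.65) + (-2.225) + (1.875) = 0.  So z_0 = 2.5 is a root, |z_0| = 2.5.
Divide out the factor (1 - 0.4 z) = (1 - z/z0) (since 1/z0 = 0.4):
  P(z) = (1 - 0.4 z)(1 + (0.14) z + (-0.3) z^2)
  [check: z-coef 0.14 - (0.4) = -0.26; z^2-coef -0.3 - (0.4)(0.14) = -0.356; z^3-coef -(0.4)(-0.3) = 0.12.]
Remaining roots from the quadratic factor 1 + (0.14) z + (-0.3) z^2:
  Set 1 + (0.14) z + (-0.3) z^2 = 0, i.e. a z^2 + b z + c = 0 with a = -0.3, b = 0.14, c = 1.
  Discriminant D = b^2 - 4ac = (0.14)^2 - 4*(-0.3)*1 = 0.0196 - (-1.2) = 1.2196.
  D >= 0, so the roots are real: z = (-b +/- sqrt(D)) / (2a) = (-0.14 +/- 1.104355) / (-0.6).
    z_1 = (-0.14 + 1.104355) / (-0.6) = -1.6073,   |z_1| = 1.6073.
    z_2 = (-0.14 - 1.104355) / (-0.6) = 2.0739,   |z_2| = 2.0739.
Moduli of all roots: 2.5000, 1.6073, 2.0739.
All moduli strictly greater than 1? Yes.
Verdict: Stationary.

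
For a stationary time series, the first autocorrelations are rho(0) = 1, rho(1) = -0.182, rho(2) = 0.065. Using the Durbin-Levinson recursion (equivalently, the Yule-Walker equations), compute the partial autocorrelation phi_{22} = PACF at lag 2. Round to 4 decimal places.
\phi_{22} = 0.0330

The PACF at lag k is phi_{kk}, the last component of the solution
to the Yule-Walker system G_k phi = r_k where
  (G_k)_{ij} = rho(|i - j|), (r_k)_i = rho(i), i,j = 1..k.
Equivalently, Durbin-Levinson gives phi_{kk} iteratively:
  phi_{11} = rho(1)
  phi_{kk} = [rho(k) - sum_{j=1..k-1} phi_{k-1,j} rho(k-j)]
            / [1 - sum_{j=1..k-1} phi_{k-1,j} rho(j)],
  phi_{k,j} = phi_{k-1,j} - phi_{kk} phi_{k-1,k-j},  j = 1..k-1.
Step k = 1:
  phi_11 = rho(1) = -0.182.
Step k = 2:
  phi_22 = [rho(2) - phi_11 rho(1)] / [1 - phi_11 rho(1)] = [0.065 - (-0.182)(-0.182)] / [1 - (-0.182)(-0.182)]
         = 0.031876 / 0.966876 = 0.033.
Therefore phi_{22} = 0.0330.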